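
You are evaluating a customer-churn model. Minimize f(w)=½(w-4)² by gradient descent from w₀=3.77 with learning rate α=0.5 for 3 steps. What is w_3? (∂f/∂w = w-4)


step 1: grad = 3.77-4 = -0.23; w = 3.77 - 0.5·(-0.23) = 3.885
step 2: grad = 3.885-4 = -0.115; w = 3.885 - 0.5·(-0.115) = 3.9425
step 3: grad = 3.9425-4 = -0.0575; w = 3.9425 - 0.5·(-0.0575) = 3.97125

3.97125


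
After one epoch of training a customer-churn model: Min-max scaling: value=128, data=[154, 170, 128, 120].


min=120, max=170
(128-120)/(170-120) = 8/50 = 0.16

0.16


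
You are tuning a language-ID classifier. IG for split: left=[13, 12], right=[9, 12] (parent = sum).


Parent = [22, 24], H_parent = 0.9986
H_left = 0.9988 (n=25), H_right = 0.9852 (n=21)
H_children = (25/46)·0.9988 + (21/46)·0.9852 = 0.9926
IG = 0.9986 - 0.9926 = 0.006

0.006


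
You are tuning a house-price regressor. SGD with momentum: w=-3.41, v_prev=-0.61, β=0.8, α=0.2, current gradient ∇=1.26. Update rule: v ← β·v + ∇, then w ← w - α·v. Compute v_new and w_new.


v_new = 0.8·-0.61 + 1.26 = -0.488 + 1.26 = 0.772
w_new = -3.41 - 0.2·0.772 = -3.41 - 0.1544 = -3.5644

v_new=0.772, w_new=-3.5644


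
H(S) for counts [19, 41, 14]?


Probabilities: [19/74, 41/74, 14/74] ≈ [0.2568, 0.5541, 0.1892]
H = -((19/74)·log₂(19/74) + (41/74)·log₂(41/74) + (14/74)·log₂(14/74))
  = 1.4301 bits

1.4301 bits


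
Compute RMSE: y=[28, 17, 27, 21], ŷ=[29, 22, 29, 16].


MSE = 55/4 = 13.75
RMSE = √(55/4) = 3.7081

3.7081


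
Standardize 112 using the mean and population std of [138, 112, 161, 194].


μ = 151.25, σ = 30.161
z = (112 - 151.25)/30.161 = -1.3013

-1.3013


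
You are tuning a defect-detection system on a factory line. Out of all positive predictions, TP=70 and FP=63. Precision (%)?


Precision = TP/(TP+FP)
= 70/(70+63)
= 70/133 = 52.63%

52.63%


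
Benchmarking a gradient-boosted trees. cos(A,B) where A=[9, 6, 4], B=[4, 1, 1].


A·B = 9·4 + 6·1 + 4·1 = 46
‖A‖ = √133 = 11.5326, ‖B‖ = √18 = 4.2426
cos = 46/(√133·√18) = 46/√2394 = 0.9401

0.9401


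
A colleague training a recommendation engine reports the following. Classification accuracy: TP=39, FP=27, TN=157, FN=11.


Accuracy = (TP+TN)/(TP+TN+FP+FN)
= (39+157)/(234)
= 196/234 = 83.76%

83.76%


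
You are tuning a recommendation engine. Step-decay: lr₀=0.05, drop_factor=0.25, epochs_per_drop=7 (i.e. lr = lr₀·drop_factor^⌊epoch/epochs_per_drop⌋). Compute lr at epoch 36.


n_drops = ⌊36/7⌋ = 5
lr = 0.05·0.25^5 = 0.05·0.0009765625 = 0.000048828125

0.000048828125


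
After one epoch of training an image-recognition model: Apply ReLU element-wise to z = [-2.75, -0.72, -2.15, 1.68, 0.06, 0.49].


ReLU(-2.75) = max(0, -2.75) = 0.0
ReLU(-0.72) = max(0, -0.72) = 0.0
ReLU(-2.15) = max(0, -2.15) = 0.0
ReLU(1.68) = max(0, 1.68) = 1.68
ReLU(0.06) = max(0, 0.06) = 0.06
ReLU(0.49) = max(0, 0.49) = 0.49
result = [0.0, 0.0, 0.0, 1.68, 0.06, 0.49]

[0.0, 0.0, 0.0, 1.68, 0.06, 0.49]


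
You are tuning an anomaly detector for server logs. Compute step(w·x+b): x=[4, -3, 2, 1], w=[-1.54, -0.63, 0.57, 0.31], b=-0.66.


z = (4)·(-1.54) + (-3)·(-0.63) + (2)·(0.57) + (1)·(0.31) - 0.66
  = -3.48
step(z) = 0 (z<0)

0


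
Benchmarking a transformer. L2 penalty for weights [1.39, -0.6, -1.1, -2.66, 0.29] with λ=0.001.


‖w‖₂² = (1.39)² + (-0.6)² + (-1.1)² + (-2.66)² + (0.29)²
     = 1.9321 + 0.36 + 1.21 + 7.0756 + 0.0841
     = 10.6618
λ·‖w‖₂² = 0.001·10.6618 = 0.010662

0.010662


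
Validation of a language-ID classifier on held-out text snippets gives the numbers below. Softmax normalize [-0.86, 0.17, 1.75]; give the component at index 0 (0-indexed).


Exponentials: e^-0.86=0.4232, e^0.17=1.1853, e^1.75=5.7546
Sum = 7.3631
Softmax = [0.0575, 0.161, 0.7815]
p[0] = 0.4232/7.3631 = 0.0575

0.0575


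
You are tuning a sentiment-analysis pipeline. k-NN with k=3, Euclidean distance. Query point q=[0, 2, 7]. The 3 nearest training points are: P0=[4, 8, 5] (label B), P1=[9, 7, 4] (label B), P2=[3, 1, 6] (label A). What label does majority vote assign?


d(q,P0) = 7.4833  (label B)
d(q,P1) = 10.7238  (label B)
d(q,P2) = 3.3166  (label A)
Votes: A=1, B=2
Majority → B

B


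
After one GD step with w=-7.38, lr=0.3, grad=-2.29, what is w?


w_new = w - α·∇
= -7.38 - 0.3·-2.29
= -7.38 + 0.687
= -6.693

-6.693


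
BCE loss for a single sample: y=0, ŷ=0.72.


BCE = -[y·ln(p) + (1-y)·ln(1-p)]
= -0 - 1·ln(1-0.72)
= -ln(0.28) = 1.273

1.273


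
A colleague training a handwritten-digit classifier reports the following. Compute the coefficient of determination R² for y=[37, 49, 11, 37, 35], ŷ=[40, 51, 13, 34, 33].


ȳ = 33.8
SS_res = Σ(y-ŷ)² = 30
SS_tot = Σ(y-ȳ)² = 772.8
R² = 1 - SS_res/SS_tot = 1 - 0.0388 = 0.9612

0.9612


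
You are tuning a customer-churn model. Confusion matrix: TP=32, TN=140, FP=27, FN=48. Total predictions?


Total = TP + TN + FP + FN
= 32 + 140 + 27 + 48
= 247
(Predicted positive: 59, predicted negative: 188)

247


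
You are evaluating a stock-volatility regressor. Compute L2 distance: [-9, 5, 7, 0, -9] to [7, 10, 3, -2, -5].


d = √((-9-7)² + (5-10)² + (7-3)² + (0+ 2)² + (-9+ 5)²)
  = √(256 + 25 + 16 + 4 + 16)
  = √317 = 17.8045

17.8045


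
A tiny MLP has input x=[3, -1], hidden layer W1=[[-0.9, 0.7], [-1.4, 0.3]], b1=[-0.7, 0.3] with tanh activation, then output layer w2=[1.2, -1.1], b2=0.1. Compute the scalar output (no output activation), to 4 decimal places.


z1[0] = (-0.9)·(3) + (0.7)·(-1) - 0.7 = -4.1
z1[1] = (-1.4)·(3) + (0.3)·(-1) + 0.3 = -4.2
h = tanh(z1) = [-0.9995, -0.9996]
output = (1.2)·(-0.9995) + (-1.1)·(-0.9996) + 0.1 = 0.0002

0.0002


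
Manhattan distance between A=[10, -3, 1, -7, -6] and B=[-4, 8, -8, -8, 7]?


d = |10+ 4| + |-3-8| + |1+ 8| + |-7+ 8| + |-6-7|
  = 14 + 11 + 9 + 1 + 13
  = 48

48


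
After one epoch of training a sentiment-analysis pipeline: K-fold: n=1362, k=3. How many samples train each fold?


Fold size = 1362/3 = 454
Training per fold = 1362 - 454 = 908

908


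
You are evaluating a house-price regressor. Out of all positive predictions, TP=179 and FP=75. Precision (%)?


Precision = TP/(TP+FP)
= 179/(179+75)
= 179/254 = 70.47%

70.47%


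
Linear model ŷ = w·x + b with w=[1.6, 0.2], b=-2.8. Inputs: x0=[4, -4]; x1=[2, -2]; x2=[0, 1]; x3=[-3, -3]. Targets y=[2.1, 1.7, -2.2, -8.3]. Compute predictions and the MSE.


ŷ0 = (1.6)·(4) + (0.2)·(-4) - 2.8 = 2.8
ŷ1 = (1.6)·(2) + (0.2)·(-2) - 2.8 = 0.0
ŷ2 = (1.6)·(0) + (0.2)·(1) - 2.8 = -2.6
ŷ3 = (1.6)·(-3) + (0.2)·(-3) - 2.8 = -8.2
errors² = [0.49, 2.89, 0.16, 0.01]
MSE = 3.5500/4 = 0.8875

0.8875


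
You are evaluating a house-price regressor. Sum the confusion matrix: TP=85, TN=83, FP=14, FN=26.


Total = TP + TN + FP + FN
= 85 + 83 + 14 + 26
= 208
(Predicted positive: 99, predicted negative: 109)

208


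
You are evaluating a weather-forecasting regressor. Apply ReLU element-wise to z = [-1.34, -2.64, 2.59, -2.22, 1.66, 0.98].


ReLU(-1.34) = max(0, -1.34) = 0.0
ReLU(-2.64) = max(0, -2.64) = 0.0
ReLU(2.59) = max(0, 2.59) = 2.59
ReLU(-2.22) = max(0, -2.22) = 0.0
ReLU(1.66) = max(0, 1.66) = 1.66
ReLU(0.98) = max(0, 0.98) = 0.98
result = [0.0, 0.0, 2.59, 0.0, 1.66, 0.98]

[0.0, 0.0, 2.59, 0.0, 1.66, 0.98]


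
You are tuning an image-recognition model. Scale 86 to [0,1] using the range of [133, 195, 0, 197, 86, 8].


min=0, max=197
(86-0)/(197-0) = 86/197 = 0.4365

0.4365


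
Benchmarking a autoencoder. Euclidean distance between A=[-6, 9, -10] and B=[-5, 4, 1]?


d = √((-6+ 5)² + (9-4)² + (-10-1)²)
  = √(1 + 25 + 121)
  = √147 = 12.1244

12.1244


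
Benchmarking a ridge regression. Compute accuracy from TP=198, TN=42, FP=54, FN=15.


Accuracy = (TP+TN)/(TP+TN+FP+FN)
= (198+42)/(309)
= 240/309 = 77.67%

77.67%


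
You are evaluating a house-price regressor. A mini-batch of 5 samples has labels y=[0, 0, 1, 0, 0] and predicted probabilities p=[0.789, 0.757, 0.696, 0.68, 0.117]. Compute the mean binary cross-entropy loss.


L[0] = -ln(1-0.789) = -ln(0.211) = 1.5559
L[1] = -ln(1-0.757) = -ln(0.243) = 1.4147
L[2] = -ln(0.696) = 0.3624
L[3] = -ln(1-0.68) = -ln(0.32) = 1.1394
L[4] = -ln(1-0.117) = -ln(0.883) = 0.1244
mean = (1.5559 + 1.4147 + 0.3624 + 1.1394 + 0.1244)/5 = 0.9194

0.9194


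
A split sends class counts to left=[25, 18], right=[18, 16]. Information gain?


Parent = [43, 34], H_parent = 0.9901
H_left = 0.9808 (n=43), H_right = 0.9975 (n=34)
H_children = (43/77)·0.9808 + (34/77)·0.9975 = 0.9882
IG = 0.9901 - 0.9882 = 0.0019

0.0019


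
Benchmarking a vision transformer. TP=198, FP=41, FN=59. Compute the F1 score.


Precision = 198/239 = 0.8285
Recall = 198/257 = 0.7704
F1 = 2·P·R/(P+R) = 2·TP/(2·TP+FP+FN) = 396/(396+41+59) = 396/496 = 0.7984

0.7984


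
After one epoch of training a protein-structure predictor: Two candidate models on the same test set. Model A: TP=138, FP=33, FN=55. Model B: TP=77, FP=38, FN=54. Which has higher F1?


Model A: P=138/171=0.807, R=138/193=0.715, F1=2PR/(P+R)=2TP/(2TP+FP+FN)=276/364=0.7582
Model B: P=77/115=0.6696, R=77/131=0.5878, F1=2PR/(P+R)=2TP/(2TP+FP+FN)=154/246=0.626
0.7582 > 0.626 → Model A

Model A


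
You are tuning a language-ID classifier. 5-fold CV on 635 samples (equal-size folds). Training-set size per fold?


Fold size = 635/5 = 127
Training per fold = 635 - 127 = 508

508


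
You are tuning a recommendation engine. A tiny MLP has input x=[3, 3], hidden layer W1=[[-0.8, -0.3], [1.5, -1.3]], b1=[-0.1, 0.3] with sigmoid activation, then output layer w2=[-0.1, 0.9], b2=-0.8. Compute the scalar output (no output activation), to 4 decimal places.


z1[0] = (-0.8)·(3) + (-0.3)·(3) - 0.1 = -3.4
z1[1] = (1.5)·(3) + (-1.3)·(3) + 0.3 = 0.9
h = sigmoid(z1) = [0.0323, 0.7109]
output = (-0.1)·(0.0323) + (0.9)·(0.7109) - 0.8 = -0.1634

-0.1634


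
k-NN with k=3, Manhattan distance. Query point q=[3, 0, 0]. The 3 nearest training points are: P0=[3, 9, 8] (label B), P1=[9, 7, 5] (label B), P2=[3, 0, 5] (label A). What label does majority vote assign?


d(q,P0) = 17  (label B)
d(q,P1) = 18  (label B)
d(q,P2) = 5  (label A)
Votes: A=1, B=2
Majority → B

B


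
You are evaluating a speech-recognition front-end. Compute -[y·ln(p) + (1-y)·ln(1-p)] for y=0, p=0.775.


BCE = -[y·ln(p) + (1-y)·ln(1-p)]
= -0 - 1·ln(1-0.775)
= -ln(0.225) = 1.4917

1.4917


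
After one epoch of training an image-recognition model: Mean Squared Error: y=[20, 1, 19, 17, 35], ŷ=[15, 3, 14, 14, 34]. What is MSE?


Squared errors: (20-15)²=25, (1-3)²=4, (19-14)²=25, (17-14)²=9, (35-34)²=1
Sum = 64
MSE = 64/5 = 64/5

64/5


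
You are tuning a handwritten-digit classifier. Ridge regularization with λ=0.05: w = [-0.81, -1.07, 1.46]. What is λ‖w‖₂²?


‖w‖₂² = (-0.81)² + (-1.07)² + (1.46)²
     = 0.6561 + 1.1449 + 2.1316
     = 3.9326
λ·‖w‖₂² = 0.05·3.9326 = 0.19663

0.19663


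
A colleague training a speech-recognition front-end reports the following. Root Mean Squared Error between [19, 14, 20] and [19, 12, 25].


MSE = 29/3 = 9.6667
RMSE = √(29/3) = 3.1091

3.1091


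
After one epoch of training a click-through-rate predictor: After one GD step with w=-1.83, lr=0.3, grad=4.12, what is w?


w_new = w - α·∇
= -1.83 - 0.3·4.12
= -1.83 - 1.236
= -3.066

-3.066


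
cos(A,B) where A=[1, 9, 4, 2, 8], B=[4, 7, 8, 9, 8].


A·B = 1·4 + 9·7 + 4·8 + 2·9 + 8·8 = 181
‖A‖ = √166 = 12.8841, ‖B‖ = √274 = 16.5529
cos = 181/(√166·√274) = 181/√45484 = 0.8487

0.8487


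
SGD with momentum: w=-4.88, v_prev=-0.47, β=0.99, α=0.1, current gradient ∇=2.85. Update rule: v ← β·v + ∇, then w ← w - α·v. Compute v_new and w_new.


v_new = 0.99·-0.47 + 2.85 = -0.4653 + 2.85 = 2.3847
w_new = -4.88 - 0.1·2.3847 = -4.88 - 0.23847 = -5.11847

v_new=2.3847, w_new=-5.11847


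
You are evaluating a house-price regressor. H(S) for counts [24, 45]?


Probabilities: [24/69, 45/69] ≈ [0.3478, 0.6522]
H = -((24/69)·log₂(24/69) + (45/69)·log₂(45/69))
  = 0.9321 bits

0.9321 bits


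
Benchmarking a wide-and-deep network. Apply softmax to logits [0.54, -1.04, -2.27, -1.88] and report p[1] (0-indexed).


Exponentials: e^0.54=1.716, e^-1.04=0.3535, e^-2.27=0.1033, e^-1.88=0.1526
Sum = 2.3254
Softmax = [0.738, 0.152, 0.0444, 0.0656]
p[1] = 0.3535/2.3254 = 0.152

0.152


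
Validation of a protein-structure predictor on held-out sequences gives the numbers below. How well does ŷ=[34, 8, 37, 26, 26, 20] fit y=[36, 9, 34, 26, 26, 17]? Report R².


ȳ = 24.6667
SS_res = Σ(y-ŷ)² = 23
SS_tot = Σ(y-ȳ)² = 523.33
R² = 1 - SS_res/SS_tot = 1 - 0.0439 = 0.9561

0.9561


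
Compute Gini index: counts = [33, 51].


Probabilities: [33/84, 51/84] ≈ [0.3929, 0.6071]
Σpᵢ² = (1089 + 2601)/84² = 3690/7056
Gini = 1 - Σpᵢ² = 1 - 3690/7056 = 0.477

0.477


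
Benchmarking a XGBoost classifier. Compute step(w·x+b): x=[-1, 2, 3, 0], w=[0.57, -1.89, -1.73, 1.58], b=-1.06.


z = (-1)·(0.57) + (2)·(-1.89) + (3)·(-1.73) + (0)·(1.58) - 1.06
  = -10.6
step(z) = 0 (z<0)

0


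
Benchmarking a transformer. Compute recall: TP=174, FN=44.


Recall = TP/(TP+FN)
= 174/(174+44)
= 174/218 = 79.82%

79.82%


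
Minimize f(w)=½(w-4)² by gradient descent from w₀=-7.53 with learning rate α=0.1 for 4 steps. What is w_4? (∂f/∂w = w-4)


step 1: grad = -7.53-4 = -11.53; w = -7.53 - 0.1·(-11.53) = -6.377
step 2: grad = -6.377-4 = -10.377; w = -6.377 - 0.1·(-10.377) = -5.3393
step 3: grad = -5.3393-4 = -9.3393; w = -5.3393 - 0.1·(-9.3393) = -4.40537
step 4: grad = -4.40537-4 = -8.40537; w = -4.40537 - 0.1·(-8.40537) = -3.564833

-3.564833


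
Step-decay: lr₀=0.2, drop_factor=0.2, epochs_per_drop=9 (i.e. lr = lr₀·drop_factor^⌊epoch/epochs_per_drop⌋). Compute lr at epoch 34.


n_drops = ⌊34/9⌋ = 3
lr = 0.2·0.2^3 = 0.2·0.008 = 0.0016

0.0016


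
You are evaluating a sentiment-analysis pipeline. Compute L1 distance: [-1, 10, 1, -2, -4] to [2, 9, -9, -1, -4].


d = |-1-2| + |10-9| + |1+ 9| + |-2+ 1| + |-4+ 4|
  = 3 + 1 + 10 + 1 + 0
  = 15

15


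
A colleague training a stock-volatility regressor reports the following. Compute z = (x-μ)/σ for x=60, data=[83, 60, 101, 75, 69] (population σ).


μ = 77.6, σ = 13.9083
z = (60 - 77.6)/13.9083 = -1.2654

-1.2654


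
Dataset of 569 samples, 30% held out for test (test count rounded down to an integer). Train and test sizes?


Test = ⌊569·30/100⌋ = 170
Train = 569 - 170 = 399

Train: 399, Test: 170


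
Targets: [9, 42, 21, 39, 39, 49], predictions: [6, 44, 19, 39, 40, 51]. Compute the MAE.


Absolute errors: |9-6|=3, |42-44|=2, |21-19|=2, |39-39|=0, |39-40|=1, |49-51|=2
Sum = 10
MAE = 10/6 = 5/3

5/3


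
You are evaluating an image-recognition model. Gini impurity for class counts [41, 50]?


Probabilities: [41/91, 50/91] ≈ [0.4505, 0.5495]
Σpᵢ² = (1681 + 2500)/91² = 4181/8281
Gini = 1 - Σpᵢ² = 1 - 4181/8281 = 0.4951

0.4951


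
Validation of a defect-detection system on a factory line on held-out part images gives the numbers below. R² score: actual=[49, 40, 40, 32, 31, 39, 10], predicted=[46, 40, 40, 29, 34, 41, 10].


ȳ = 34.4286
SS_res = Σ(y-ŷ)² = 31
SS_tot = Σ(y-ȳ)² = 909.71
R² = 1 - SS_res/SS_tot = 1 - 0.0341 = 0.9659

0.9659


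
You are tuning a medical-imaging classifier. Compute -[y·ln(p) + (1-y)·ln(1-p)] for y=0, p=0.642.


BCE = -[y·ln(p) + (1-y)·ln(1-p)]
= -0 - 1·ln(1-0.642)
= -ln(0.358) = 1.0272

1.0272


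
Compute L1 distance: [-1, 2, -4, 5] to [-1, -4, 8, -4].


d = |-1+ 1| + |2+ 4| + |-4-8| + |5+ 4|
  = 0 + 6 + 12 + 9
  = 27

27


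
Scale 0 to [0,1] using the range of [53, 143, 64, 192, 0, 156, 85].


min=0, max=192
(0-0)/(192-0) = 0/192 = 0.0

0.0


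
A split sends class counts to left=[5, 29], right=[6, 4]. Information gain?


Parent = [11, 33], H_parent = 0.8113
H_left = 0.6024 (n=34), H_right = 0.971 (n=10)
H_children = (34/44)·0.6024 + (10/44)·0.971 = 0.6862
IG = 0.8113 - 0.6862 = 0.1251

0.1251


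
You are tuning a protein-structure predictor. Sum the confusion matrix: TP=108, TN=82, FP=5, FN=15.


Total = TP + TN + FP + FN
= 108 + 82 + 5 + 15
= 210
(Predicted positive: 113, predicted negative: 97)

210


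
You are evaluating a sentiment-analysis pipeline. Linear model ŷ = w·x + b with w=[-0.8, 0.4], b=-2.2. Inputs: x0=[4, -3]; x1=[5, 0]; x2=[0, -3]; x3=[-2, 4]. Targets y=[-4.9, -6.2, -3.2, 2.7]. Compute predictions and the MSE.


ŷ0 = (-0.8)·(4) + (0.4)·(-3) - 2.2 = -6.6
ŷ1 = (-0.8)·(5) + (0.4)·(0) - 2.2 = -6.2
ŷ2 = (-0.8)·(0) + (0.4)·(-3) - 2.2 = -3.4
ŷ3 = (-0.8)·(-2) + (0.4)·(4) - 2.2 = 1.0
errors² = [2.89, 0.0, 0.04, 2.89]
MSE = 5.8200/4 = 1.455

1.455


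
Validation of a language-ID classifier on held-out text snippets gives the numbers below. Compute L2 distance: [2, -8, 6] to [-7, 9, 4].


d = √((2+ 7)² + (-8-9)² + (6-4)²)
  = √(81 + 289 + 4)
  = √374 = 19.3391

19.3391


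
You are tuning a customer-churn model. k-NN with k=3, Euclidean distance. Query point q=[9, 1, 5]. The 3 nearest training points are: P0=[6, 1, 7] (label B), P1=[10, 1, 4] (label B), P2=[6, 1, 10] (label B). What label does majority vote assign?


d(q,P0) = 3.6056  (label B)
d(q,P1) = 1.4142  (label B)
d(q,P2) = 5.831  (label B)
Votes: A=0, B=3
Majority → B

B


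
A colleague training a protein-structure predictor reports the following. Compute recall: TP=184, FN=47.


Recall = TP/(TP+FN)
= 184/(184+47)
= 184/231 = 79.65%

79.65%


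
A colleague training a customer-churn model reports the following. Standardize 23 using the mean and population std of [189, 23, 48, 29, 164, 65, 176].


μ = 99.1429, σ = 68.3341
z = (23 - 99.1429)/68.3341 = -1.1143

-1.1143


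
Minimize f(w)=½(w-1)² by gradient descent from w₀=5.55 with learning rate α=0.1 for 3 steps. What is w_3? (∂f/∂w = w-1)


step 1: grad = 5.55-1 = 4.55; w = 5.55 - 0.1·(4.55) = 5.095
step 2: grad = 5.095-1 = 4.095; w = 5.095 - 0.1·(4.095) = 4.6855
step 3: grad = 4.6855-1 = 3.6855; w = 4.6855 - 0.1·(3.6855) = 4.31695

4.31695


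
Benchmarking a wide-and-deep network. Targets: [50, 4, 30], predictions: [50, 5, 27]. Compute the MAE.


Absolute errors: |50-50|=0, |4-5|=1, |30-27|=3
Sum = 4
MAE = 4/3 = 4/3

4/3


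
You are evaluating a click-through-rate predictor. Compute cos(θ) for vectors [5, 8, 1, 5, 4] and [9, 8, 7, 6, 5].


A·B = 5·9 + 8·8 + 1·7 + 5·6 + 4·5 = 166
‖A‖ = √131 = 11.4455, ‖B‖ = √255 = 15.9687
cos = 166/(√131·√255) = 166/√33405 = 0.9082

0.9082


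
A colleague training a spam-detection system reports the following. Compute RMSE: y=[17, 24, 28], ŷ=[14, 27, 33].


MSE = 43/3 = 14.3333
RMSE = √(43/3) = 3.7859

3.7859


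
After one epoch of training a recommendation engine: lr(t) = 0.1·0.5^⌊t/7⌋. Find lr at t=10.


n_drops = ⌊10/7⌋ = 1
lr = 0.1·0.5^1 = 0.1·0.5 = 0.05

0.05


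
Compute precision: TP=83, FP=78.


Precision = TP/(TP+FP)
= 83/(83+78)
= 83/161 = 51.55%

51.55%


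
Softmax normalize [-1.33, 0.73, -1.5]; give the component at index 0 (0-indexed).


Exponentials: e^-1.33=0.2645, e^0.73=2.0751, e^-1.5=0.2231
Sum = 2.5627
Softmax = [0.1032, 0.8097, 0.0871]
p[0] = 0.2645/2.5627 = 0.1032

0.1032


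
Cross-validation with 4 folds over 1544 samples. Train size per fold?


Fold size = 1544/4 = 386
Training per fold = 1544 - 386 = 1158

1158


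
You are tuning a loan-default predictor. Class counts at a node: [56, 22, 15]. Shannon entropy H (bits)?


Probabilities: [56/93, 22/93, 15/93] ≈ [0.6022, 0.2366, 0.1613]
H = -((56/93)·log₂(56/93) + (22/93)·log₂(22/93) + (15/93)·log₂(15/93))
  = 1.3572 bits

1.3572 bits


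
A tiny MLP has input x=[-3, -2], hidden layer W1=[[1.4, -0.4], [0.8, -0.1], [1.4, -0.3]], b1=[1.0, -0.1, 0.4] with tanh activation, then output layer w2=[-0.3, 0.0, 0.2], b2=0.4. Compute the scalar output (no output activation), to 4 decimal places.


z1[0] = (1.4)·(-3) + (-0.4)·(-2) + 1.0 = -2.4
z1[1] = (0.8)·(-3) + (-0.1)·(-2) - 0.1 = -2.3
z1[2] = (1.4)·(-3) + (-0.3)·(-2) + 0.4 = -3.2
h = tanh(z1) = [-0.9837, -0.9801, -0.9967]
output = (-0.3)·(-0.9837) + (0.0)·(-0.9801) + (0.2)·(-0.9967) + 0.4 = 0.4958

0.4958


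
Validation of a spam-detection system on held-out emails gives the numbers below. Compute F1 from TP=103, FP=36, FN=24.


Precision = 103/139 = 0.741
Recall = 103/127 = 0.811
F1 = 2·P·R/(P+R) = 2·TP/(2·TP+FP+FN) = 206/(206+36+24) = 206/266 = 0.7744

0.7744


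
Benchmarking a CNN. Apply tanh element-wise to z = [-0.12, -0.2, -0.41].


tanh(-0.12) = -0.1194
tanh(-0.2) = -0.1974
tanh(-0.41) = -0.3885
result = [-0.1194, -0.1974, -0.3885]

[-0.1194, -0.1974, -0.3885]


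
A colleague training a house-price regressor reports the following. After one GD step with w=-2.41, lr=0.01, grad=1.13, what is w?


w_new = w - α·∇
= -2.41 - 0.01·1.13
= -2.41 - 0.0113
= -2.4213

-2.4213


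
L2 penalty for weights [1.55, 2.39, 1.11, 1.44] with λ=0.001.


‖w‖₂² = (1.55)² + (2.39)² + (1.11)² + (1.44)²
     = 2.4025 + 5.7121 + 1.2321 + 2.0736
     = 11.4203
λ·‖w‖₂² = 0.001·11.4203 = 0.01142

0.01142


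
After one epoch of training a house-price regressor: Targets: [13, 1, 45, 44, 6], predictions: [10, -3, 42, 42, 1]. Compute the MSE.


Squared errors: (13-10)²=9, (1+ 3)²=16, (45-42)²=9, (44-42)²=4, (6-1)²=25
Sum = 63
MSE = 63/5 = 63/5

63/5


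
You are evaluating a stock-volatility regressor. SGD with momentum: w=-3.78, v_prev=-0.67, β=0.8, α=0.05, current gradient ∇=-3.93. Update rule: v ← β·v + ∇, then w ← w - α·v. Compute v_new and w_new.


v_new = 0.8·-0.67 - 3.93 = -0.536 - 3.93 = -4.466
w_new = -3.78 - 0.05·-4.466 = -3.78 + 0.2233 = -3.5567

v_new=-4.466, w_new=-3.5567


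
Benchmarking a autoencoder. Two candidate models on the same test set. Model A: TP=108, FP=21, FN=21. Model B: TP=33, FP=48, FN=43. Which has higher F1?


Model A: P=108/129=0.8372, R=108/129=0.8372, F1=2PR/(P+R)=2TP/(2TP+FP+FN)=216/258=0.8372
Model B: P=33/81=0.4074, R=33/76=0.4342, F1=2PR/(P+R)=2TP/(2TP+FP+FN)=66/157=0.4204
0.8372 > 0.4204 → Model A

Model A


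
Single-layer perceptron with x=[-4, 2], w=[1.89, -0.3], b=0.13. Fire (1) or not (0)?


z = (-4)·(1.89) + (2)·(-0.3) + 0.13
  = -8.03
step(z) = 0 (z<0)

0


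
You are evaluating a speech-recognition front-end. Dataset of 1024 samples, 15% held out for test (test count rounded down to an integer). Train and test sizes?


Test = ⌊1024·15/100⌋ = 153
Train = 1024 - 153 = 871

Train: 871, Test: 153


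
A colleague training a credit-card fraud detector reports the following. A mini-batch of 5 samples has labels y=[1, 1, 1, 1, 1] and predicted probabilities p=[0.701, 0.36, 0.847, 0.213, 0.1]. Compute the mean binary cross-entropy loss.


L[0] = -ln(0.701) = 0.3552
L[1] = -ln(0.36) = 1.0217
L[2] = -ln(0.847) = 0.1661
L[3] = -ln(0.213) = 1.5465
L[4] = -ln(0.1) = 2.3026
mean = (0.3552 + 1.0217 + 0.1661 + 1.5465 + 2.3026)/5 = 1.0784

1.0784


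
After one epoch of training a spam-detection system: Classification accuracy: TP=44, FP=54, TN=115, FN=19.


Accuracy = (TP+TN)/(TP+TN+FP+FN)
= (44+115)/(232)
= 159/232 = 68.53%

68.53%


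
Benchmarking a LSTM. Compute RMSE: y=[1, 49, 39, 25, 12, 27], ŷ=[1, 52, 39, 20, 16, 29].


MSE = 54/6 = 9
RMSE = √(54/6) = 3.0

3.0


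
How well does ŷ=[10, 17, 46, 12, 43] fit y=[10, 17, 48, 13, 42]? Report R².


ȳ = 26
SS_res = Σ(y-ŷ)² = 6
SS_tot = Σ(y-ȳ)² = 1246
R² = 1 - SS_res/SS_tot = 1 - 0.0048 = 0.9952

0.9952


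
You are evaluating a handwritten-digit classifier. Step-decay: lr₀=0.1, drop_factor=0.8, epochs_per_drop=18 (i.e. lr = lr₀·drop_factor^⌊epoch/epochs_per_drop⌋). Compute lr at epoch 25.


n_drops = ⌊25/18⌋ = 1
lr = 0.1·0.8^1 = 0.1·0.8 = 0.08

0.08


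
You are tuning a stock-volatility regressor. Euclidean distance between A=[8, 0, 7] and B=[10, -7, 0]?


d = √((8-10)² + (0+ 7)² + (7-0)²)
  = √(4 + 49 + 49)
  = √102 = 10.0995

10.0995


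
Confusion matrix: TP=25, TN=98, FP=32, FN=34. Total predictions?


Total = TP + TN + FP + FN
= 25 + 98 + 32 + 34
= 189
(Predicted positive: 57, predicted negative: 132)

189


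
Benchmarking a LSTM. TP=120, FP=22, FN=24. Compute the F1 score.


Precision = 120/142 = 0.8451
Recall = 120/144 = 0.8333
F1 = 2·P·R/(P+R) = 2·TP/(2·TP+FP+FN) = 240/(240+22+24) = 240/286 = 0.8392

0.8392


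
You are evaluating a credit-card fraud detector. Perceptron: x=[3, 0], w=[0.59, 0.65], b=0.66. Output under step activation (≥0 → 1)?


z = (3)·(0.59) + (0)·(0.65) + 0.66
  = 2.43
step(z) = 1 (z≥0)

1


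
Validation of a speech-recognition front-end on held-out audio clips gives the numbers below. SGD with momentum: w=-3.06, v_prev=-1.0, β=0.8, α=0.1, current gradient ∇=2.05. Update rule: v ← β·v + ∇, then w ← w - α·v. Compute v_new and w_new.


v_new = 0.8·-1.0 + 2.05 = -0.8 + 2.05 = 1.25
w_new = -3.06 - 0.1·1.25 = -3.06 - 0.125 = -3.185

v_new=1.25, w_new=-3.185


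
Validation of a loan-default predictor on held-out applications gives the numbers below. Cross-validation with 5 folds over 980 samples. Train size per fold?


Fold size = 980/5 = 196
Training per fold = 980 - 196 = 784

784


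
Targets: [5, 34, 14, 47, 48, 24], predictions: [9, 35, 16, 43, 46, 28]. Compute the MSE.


Squared errors: (5-9)²=16, (34-35)²=1, (14-16)²=4, (47-43)²=16, (48-46)²=4, (24-28)²=16
Sum = 57
MSE = 57/6 = 19/2

19/2


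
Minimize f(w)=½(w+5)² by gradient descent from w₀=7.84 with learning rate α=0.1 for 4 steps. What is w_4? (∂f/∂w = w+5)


step 1: grad = 7.84+5 = 12.84; w = 7.84 - 0.1·(12.84) = 6.556
step 2: grad = 6.556+5 = 11.556; w = 6.556 - 0.1·(11.556) = 5.4004
step 3: grad = 5.4004+5 = 10.4004; w = 5.4004 - 0.1·(10.4004) = 4.36036
step 4: grad = 4.36036+5 = 9.36036; w = 4.36036 - 0.1·(9.36036) = 3.424324

3.424324


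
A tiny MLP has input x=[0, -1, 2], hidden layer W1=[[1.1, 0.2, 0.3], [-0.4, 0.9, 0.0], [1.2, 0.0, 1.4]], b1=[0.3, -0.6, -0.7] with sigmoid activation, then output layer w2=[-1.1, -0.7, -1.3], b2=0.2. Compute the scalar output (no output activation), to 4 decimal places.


z1[0] = (1.1)·(0) + (0.2)·(-1) + (0.3)·(2) + 0.3 = 0.7
z1[1] = (-0.4)·(0) + (0.9)·(-1) + (0.0)·(2) - 0.6 = -1.5
z1[2] = (1.2)·(0) + (0.0)·(-1) + (1.4)·(2) - 0.7 = 2.1
h = sigmoid(z1) = [0.6682, 0.1824, 0.8909]
output = (-1.1)·(0.6682) + (-0.7)·(0.1824) + (-1.3)·(0.8909) + 0.2 = -1.8209

-1.8209


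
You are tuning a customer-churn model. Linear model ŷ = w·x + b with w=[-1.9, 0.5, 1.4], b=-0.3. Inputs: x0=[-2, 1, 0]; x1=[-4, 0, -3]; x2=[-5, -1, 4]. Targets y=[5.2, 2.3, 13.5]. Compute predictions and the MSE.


ŷ0 = (-1.9)·(-2) + (0.5)·(1) + (1.4)·(0) - 0.3 = 4.0
ŷ1 = (-1.9)·(-4) + (0.5)·(0) + (1.4)·(-3) - 0.3 = 3.1
ŷ2 = (-1.9)·(-5) + (0.5)·(-1) + (1.4)·(4) - 0.3 = 14.3
errors² = [1.44, 0.64, 0.64]
MSE = 2.7200/3 = 0.9067

0.9067


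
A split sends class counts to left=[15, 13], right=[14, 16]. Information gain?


Parent = [29, 29], H_parent = 1
H_left = 0.9963 (n=28), H_right = 0.9968 (n=30)
H_children = (28/58)·0.9963 + (30/58)·0.9968 = 0.9966
IG = 1 - 0.9966 = 0.0034

0.0034


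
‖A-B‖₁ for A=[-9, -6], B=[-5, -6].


d = |-9+ 5| + |-6+ 6|
  = 4 + 0
  = 4

4


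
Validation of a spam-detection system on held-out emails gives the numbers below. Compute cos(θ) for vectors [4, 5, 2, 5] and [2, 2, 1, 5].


A·B = 4·2 + 5·2 + 2·1 + 5·5 = 45
‖A‖ = √70 = 8.3666, ‖B‖ = √34 = 5.831
cos = 45/(√70·√34) = 45/√2380 = 0.9224

0.9224


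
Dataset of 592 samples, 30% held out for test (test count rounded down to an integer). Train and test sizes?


Test = ⌊592·30/100⌋ = 177
Train = 592 - 177 = 415

Train: 415, Test: 177


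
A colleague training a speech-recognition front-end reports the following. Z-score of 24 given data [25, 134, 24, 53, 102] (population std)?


μ = 67.6, σ = 43.6376
z = (24 - 67.6)/43.6376 = -0.9991

-0.9991


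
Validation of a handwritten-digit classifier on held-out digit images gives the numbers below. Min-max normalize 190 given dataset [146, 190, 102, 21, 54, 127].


min=21, max=190
(190-21)/(190-21) = 169/169 = 1.0

1.0


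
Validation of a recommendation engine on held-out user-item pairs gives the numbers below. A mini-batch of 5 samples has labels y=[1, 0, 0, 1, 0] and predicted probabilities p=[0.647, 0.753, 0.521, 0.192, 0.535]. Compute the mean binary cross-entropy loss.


L[0] = -ln(0.647) = 0.4354
L[1] = -ln(1-0.753) = -ln(0.247) = 1.3984
L[2] = -ln(1-0.521) = -ln(0.479) = 0.7361
L[3] = -ln(0.192) = 1.6503
L[4] = -ln(1-0.535) = -ln(0.465) = 0.7657
mean = (0.4354 + 1.3984 + 0.7361 + 1.6503 + 0.7657)/5 = 0.9972

0.9972


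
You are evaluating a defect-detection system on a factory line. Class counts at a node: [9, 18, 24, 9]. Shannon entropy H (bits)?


Probabilities: [9/60, 18/60, 24/60, 9/60] ≈ [0.15, 0.3, 0.4, 0.15]
H = -((9/60)·log₂(9/60) + (18/60)·log₂(18/60) + (24/60)·log₂(24/60) + (9/60)·log₂(9/60))
  = 1.871 bits

1.871 bits


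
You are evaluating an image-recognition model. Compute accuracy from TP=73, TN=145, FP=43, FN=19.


Accuracy = (TP+TN)/(TP+TN+FP+FN)
= (73+145)/(280)
= 218/280 = 77.86%

77.86%


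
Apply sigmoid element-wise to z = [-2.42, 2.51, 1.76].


σ(-2.42) = 1/(1+e^2.42) = 0.0817
σ(2.51) = 1/(1+e^-2.51) = 0.9248
σ(1.76) = 1/(1+e^-1.76) = 0.8532
result = [0.0817, 0.9248, 0.8532]

[0.0817, 0.9248, 0.8532]


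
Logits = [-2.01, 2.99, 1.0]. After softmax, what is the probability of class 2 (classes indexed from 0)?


Exponentials: e^-2.01=0.134, e^2.99=19.8857, e^1.0=2.7183
Sum = 22.738
Softmax = [0.0059, 0.8746, 0.1195]
p[2] = 2.7183/22.738 = 0.1195

0.1195


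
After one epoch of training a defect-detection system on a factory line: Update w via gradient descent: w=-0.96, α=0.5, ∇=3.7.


w_new = w - α·∇
= -0.96 - 0.5·3.7
= -0.96 - 1.85
= -2.81

-2.81


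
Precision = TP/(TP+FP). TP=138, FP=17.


Precision = TP/(TP+FP)
= 138/(138+17)
= 138/155 = 89.03%

89.03%


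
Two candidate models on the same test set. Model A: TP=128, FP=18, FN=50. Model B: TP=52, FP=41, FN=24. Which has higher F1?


Model A: P=128/146=0.8767, R=128/178=0.7191, F1=2PR/(P+R)=2TP/(2TP+FP+FN)=256/324=0.7901
Model B: P=52/93=0.5591, R=52/76=0.6842, F1=2PR/(P+R)=2TP/(2TP+FP+FN)=104/169=0.6154
0.7901 > 0.6154 → Model A

Model A


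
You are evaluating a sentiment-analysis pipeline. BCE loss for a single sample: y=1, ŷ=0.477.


BCE = -[y·ln(p) + (1-y)·ln(1-p)]
= -1·ln(0.477) - 0
= -ln(0.477) = 0.7402

0.7402


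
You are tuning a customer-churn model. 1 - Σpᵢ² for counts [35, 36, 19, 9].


Probabilities: [35/99, 36/99, 19/99, 9/99] ≈ [0.3535, 0.3636, 0.1919, 0.0909]
Σpᵢ² = (1225 + 1296 + 361 + 81)/99² = 2963/9801
Gini = 1 - Σpᵢ² = 1 - 2963/9801 = 0.6977

0.6977


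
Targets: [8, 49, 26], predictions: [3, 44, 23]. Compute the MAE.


Absolute errors: |8-3|=5, |49-44|=5, |26-23|=3
Sum = 13
MAE = 13/3 = 13/3

13/3


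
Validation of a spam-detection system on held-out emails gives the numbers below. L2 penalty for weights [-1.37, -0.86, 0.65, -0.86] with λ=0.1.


‖w‖₂² = (-1.37)² + (-0.86)² + (0.65)² + (-0.86)²
     = 1.8769 + 0.7396 + 0.4225 + 0.7396
     = 3.7786
λ·‖w‖₂² = 0.1·3.7786 = 0.37786

0.37786


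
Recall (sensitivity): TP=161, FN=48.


Recall = TP/(TP+FN)
= 161/(161+48)
= 161/209 = 77.03%

77.03%


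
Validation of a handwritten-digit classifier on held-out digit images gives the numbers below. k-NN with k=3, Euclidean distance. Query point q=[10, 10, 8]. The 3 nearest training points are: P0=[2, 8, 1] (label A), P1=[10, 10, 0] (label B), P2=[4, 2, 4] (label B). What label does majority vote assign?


d(q,P0) = 10.8167  (label A)
d(q,P1) = 8.0  (label B)
d(q,P2) = 10.7703  (label B)
Votes: A=1, B=2
Majority → B

B


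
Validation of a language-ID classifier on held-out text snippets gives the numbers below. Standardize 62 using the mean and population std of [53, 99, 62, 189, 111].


μ = 102.8, σ = 48.2842
z = (62 - 102.8)/48.2842 = -0.845

-0.845


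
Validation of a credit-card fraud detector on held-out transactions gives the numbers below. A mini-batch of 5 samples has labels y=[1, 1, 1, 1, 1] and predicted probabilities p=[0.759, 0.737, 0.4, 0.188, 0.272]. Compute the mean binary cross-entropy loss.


L[0] = -ln(0.759) = 0.2758
L[1] = -ln(0.737) = 0.3052
L[2] = -ln(0.4) = 0.9163
L[3] = -ln(0.188) = 1.6713
L[4] = -ln(0.272) = 1.302
mean = (0.2758 + 0.3052 + 0.9163 + 1.6713 + 1.302)/5 = 0.8941

0.8941


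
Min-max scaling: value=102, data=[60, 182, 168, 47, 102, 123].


min=47, max=182
(102-47)/(182-47) = 55/135 = 0.4074

0.4074


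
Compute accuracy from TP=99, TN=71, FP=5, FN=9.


Accuracy = (TP+TN)/(TP+TN+FP+FN)
= (99+71)/(184)
= 170/184 = 92.39%

92.39%


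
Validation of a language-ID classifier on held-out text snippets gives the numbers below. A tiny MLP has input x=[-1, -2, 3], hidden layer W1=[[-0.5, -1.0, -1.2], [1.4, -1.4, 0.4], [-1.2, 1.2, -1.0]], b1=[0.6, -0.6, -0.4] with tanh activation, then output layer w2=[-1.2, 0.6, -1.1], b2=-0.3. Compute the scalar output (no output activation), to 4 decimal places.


z1[0] = (-0.5)·(-1) + (-1.0)·(-2) + (-1.2)·(3) + 0.6 = -0.5
z1[1] = (1.4)·(-1) + (-1.4)·(-2) + (0.4)·(3) - 0.6 = 2.0
z1[2] = (-1.2)·(-1) + (1.2)·(-2) + (-1.0)·(3) - 0.4 = -4.6
h = tanh(z1) = [-0.4621, 0.964, -0.9998]
output = (-1.2)·(-0.4621) + (0.6)·(0.964) + (-1.1)·(-0.9998) - 0.3 = 1.9327

1.9327


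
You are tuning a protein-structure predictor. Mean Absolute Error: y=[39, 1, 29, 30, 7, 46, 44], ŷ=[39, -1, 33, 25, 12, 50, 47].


Absolute errors: |39-39|=0, |1+ 1|=2, |29-33|=4, |30-25|=5, |7-12|=5, |46-50|=4, |44-47|=3
Sum = 23
MAE = 23/7 = 23/7

23/7


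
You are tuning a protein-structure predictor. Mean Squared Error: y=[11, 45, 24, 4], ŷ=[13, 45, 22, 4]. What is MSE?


Squared errors: (11-13)²=4, (45-45)²=0, (24-22)²=4, (4-4)²=0
Sum = 8
MSE = 8/4 = 2

2


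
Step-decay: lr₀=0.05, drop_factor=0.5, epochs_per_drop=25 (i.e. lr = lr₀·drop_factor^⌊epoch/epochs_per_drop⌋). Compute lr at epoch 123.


n_drops = ⌊123/25⌋ = 4
lr = 0.05·0.5^4 = 0.05·0.0625 = 0.003125

0.003125


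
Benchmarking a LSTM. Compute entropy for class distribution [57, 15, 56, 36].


Probabilities: [57/164, 15/164, 56/164, 36/164] ≈ [0.3476, 0.0915, 0.3415, 0.2195]
H = -((57/164)·log₂(57/164) + (15/164)·log₂(15/164) + (56/164)·log₂(56/164) + (36/164)·log₂(36/164))
  = 1.8551 bits

1.8551 bits


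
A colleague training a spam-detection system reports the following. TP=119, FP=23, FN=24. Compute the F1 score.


Precision = 119/142 = 0.838
Recall = 119/143 = 0.8322
F1 = 2·P·R/(P+R) = 2·TP/(2·TP+FP+FN) = 238/(238+23+24) = 238/285 = 0.8351

0.8351


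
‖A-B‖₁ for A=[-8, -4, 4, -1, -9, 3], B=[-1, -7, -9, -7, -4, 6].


d = |-8+ 1| + |-4+ 7| + |4+ 9| + |-1+ 7| + |-9+ 4| + |3-6|
  = 7 + 3 + 13 + 6 + 5 + 3
  = 37

37


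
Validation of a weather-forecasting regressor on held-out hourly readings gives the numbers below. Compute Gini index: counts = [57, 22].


Probabilities: [57/79, 22/79] ≈ [0.7215, 0.2785]
Σpᵢ² = (3249 + 484)/79² = 3733/6241
Gini = 1 - Σpᵢ² = 1 - 3733/6241 = 0.4019

0.4019


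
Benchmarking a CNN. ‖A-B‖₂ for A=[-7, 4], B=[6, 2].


d = √((-7-6)² + (4-2)²)
  = √(169 + 4)
  = √173 = 13.1529

13.1529


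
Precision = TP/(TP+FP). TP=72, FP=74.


Precision = TP/(TP+FP)
= 72/(72+74)
= 72/146 = 49.32%

49.32%


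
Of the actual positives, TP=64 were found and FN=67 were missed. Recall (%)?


Recall = TP/(TP+FN)
= 64/(64+67)
= 64/131 = 48.85%

48.85%


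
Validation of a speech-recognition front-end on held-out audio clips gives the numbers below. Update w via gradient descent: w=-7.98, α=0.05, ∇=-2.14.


w_new = w - α·∇
= -7.98 - 0.05·-2.14
= -7.98 + 0.107
= -7.873

-7.873


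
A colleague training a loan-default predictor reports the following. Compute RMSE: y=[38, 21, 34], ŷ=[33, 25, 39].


MSE = 66/3 = 22
RMSE = √(66/3) = 4.6904

4.6904


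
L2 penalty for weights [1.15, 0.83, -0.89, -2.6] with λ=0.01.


‖w‖₂² = (1.15)² + (0.83)² + (-0.89)² + (-2.6)²
     = 1.3225 + 0.6889 + 0.7921 + 6.76
     = 9.5635
λ·‖w‖₂² = 0.01·9.5635 = 0.095635

0.095635


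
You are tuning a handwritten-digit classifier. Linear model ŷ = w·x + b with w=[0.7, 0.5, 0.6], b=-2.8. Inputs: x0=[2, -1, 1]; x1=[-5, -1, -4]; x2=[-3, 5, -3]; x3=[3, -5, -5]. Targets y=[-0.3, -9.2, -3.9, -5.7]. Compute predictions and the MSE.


ŷ0 = (0.7)·(2) + (0.5)·(-1) + (0.6)·(1) - 2.8 = -1.3
ŷ1 = (0.7)·(-5) + (0.5)·(-1) + (0.6)·(-4) - 2.8 = -9.2
ŷ2 = (0.7)·(-3) + (0.5)·(5) + (0.6)·(-3) - 2.8 = -4.2
ŷ3 = (0.7)·(3) + (0.5)·(-5) + (0.6)·(-5) - 2.8 = -6.2
errors² = [1.0, 0.0, 0.09, 0.25]
MSE = 1.3400/4 = 0.335

0.335


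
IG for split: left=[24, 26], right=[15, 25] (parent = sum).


Parent = [39, 51], H_parent = 0.9871
H_left = 0.9988 (n=50), H_right = 0.9544 (n=40)
H_children = (50/90)·0.9988 + (40/90)·0.9544 = 0.9791
IG = 0.9871 - 0.9791 = 0.008

0.008


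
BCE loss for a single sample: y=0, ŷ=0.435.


BCE = -[y·ln(p) + (1-y)·ln(1-p)]
= -0 - 1·ln(1-0.435)
= -ln(0.565) = 0.5709

0.5709


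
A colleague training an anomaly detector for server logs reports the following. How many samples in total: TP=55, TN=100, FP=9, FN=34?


Total = TP + TN + FP + FN
= 55 + 100 + 9 + 34
= 198
(Predicted positive: 64, predicted negative: 134)

198


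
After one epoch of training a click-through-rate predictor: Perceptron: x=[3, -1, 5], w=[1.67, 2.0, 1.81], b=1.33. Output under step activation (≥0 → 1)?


z = (3)·(1.67) + (-1)·(2.0) + (5)·(1.81) + 1.33
  = 13.39
step(z) = 1 (z≥0)

1


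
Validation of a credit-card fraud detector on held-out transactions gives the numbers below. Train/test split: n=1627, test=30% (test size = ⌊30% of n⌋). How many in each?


Test = ⌊1627·30/100⌋ = 488
Train = 1627 - 488 = 1139

Train: 1139, Test: 488


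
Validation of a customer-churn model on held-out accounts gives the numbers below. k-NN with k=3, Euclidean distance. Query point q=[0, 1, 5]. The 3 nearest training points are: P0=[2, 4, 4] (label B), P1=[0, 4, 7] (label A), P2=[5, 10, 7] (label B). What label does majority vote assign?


d(q,P0) = 3.7417  (label B)
d(q,P1) = 3.6056  (label A)
d(q,P2) = 10.4881  (label B)
Votes: A=1, B=2
Majority → B

B


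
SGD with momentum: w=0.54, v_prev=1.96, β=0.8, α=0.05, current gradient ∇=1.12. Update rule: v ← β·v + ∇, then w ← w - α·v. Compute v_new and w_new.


v_new = 0.8·1.96 + 1.12 = 1.568 + 1.12 = 2.688
w_new = 0.54 - 0.05·2.688 = 0.54 - 0.1344 = 0.4056

v_new=2.688, w_new=0.4056


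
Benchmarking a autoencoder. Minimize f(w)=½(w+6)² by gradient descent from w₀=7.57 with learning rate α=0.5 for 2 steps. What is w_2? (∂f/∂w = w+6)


step 1: grad = 7.57+6 = 13.57; w = 7.57 - 0.5·(13.57) = 0.785
step 2: grad = 0.785+6 = 6.785; w = 0.785 - 0.5·(6.785) = -2.6075

-2.6075


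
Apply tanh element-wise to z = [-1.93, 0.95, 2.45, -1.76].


tanh(-1.93) = -0.9587
tanh(0.95) = 0.7398
tanh(2.45) = 0.9852
tanh(-1.76) = -0.9425
result = [-0.9587, 0.7398, 0.9852, -0.9425]

[-0.9587, 0.7398, 0.9852, -0.9425]
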